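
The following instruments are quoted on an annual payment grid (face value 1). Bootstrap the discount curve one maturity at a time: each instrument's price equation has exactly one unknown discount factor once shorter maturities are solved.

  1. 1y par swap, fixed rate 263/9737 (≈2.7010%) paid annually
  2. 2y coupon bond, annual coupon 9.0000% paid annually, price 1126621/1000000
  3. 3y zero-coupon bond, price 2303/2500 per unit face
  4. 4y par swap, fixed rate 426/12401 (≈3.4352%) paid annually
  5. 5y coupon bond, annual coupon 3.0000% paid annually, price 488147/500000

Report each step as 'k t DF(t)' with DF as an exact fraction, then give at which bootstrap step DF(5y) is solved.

1 1 9737/10000
2 2 2383/2500
3 3 2303/2500
4 4 4361/5000
5 5 1679/2000
DF(5y) is solved at step 5

step 1 [1y] swap r/1=263/9737: DF=(1 − 263/9737·(0))/(1+263/9737) = 9737/10000 ≈ 0.973700
step 2 [2y] bond c/1=9/100: DF=(1126621/1000000 − 9/100·(0.973700))/(1+9/100) = 2383/2500 ≈ 0.953200
step 3 [3y] zero: DF = P = 2303/2500 ≈ 0.921200
step 4 [4y] swap r/1=426/12401: DF=(1 − 426/12401·(0.973700+0.953200+0.921200))/(1+426/12401) = 4361/5000 ≈ 0.872200
step 5 [5y] bond c/1=3/100: DF=(488147/500000 − 3/100·(0.973700+0.953200+0.921200+0.872200))/(1+3/100) = 1679/2000 ≈ 0.839500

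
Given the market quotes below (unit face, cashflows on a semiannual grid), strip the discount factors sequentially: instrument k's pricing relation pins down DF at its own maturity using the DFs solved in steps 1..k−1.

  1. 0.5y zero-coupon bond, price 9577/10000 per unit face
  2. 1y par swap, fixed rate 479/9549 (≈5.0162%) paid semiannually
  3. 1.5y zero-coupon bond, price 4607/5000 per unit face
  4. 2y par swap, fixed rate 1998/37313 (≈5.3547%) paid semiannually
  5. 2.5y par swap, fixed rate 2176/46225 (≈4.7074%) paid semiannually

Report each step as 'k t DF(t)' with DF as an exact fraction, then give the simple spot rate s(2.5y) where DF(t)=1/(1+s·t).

step 1 [0.5y] zero: DF = P = 9577/10000 ≈ 0.957700
step 2 [1y] swap r/2=479/19098: DF=(1 − 479/19098·(0.957700))/(1+479/19098) = 9521/10000 ≈ 0.952100
step 3 [1.5y] zero: DF = P = 4607/5000 ≈ 0.921400
step 4 [2y] swap r/2=999/37313: DF=(1 − 999/37313·(0.957700+0.952100+0.921400))/(1+999/37313) = 9001/10000 ≈ 0.900100
step 5 [2.5y] swap r/2=1088/46225: DF=(1 − 1088/46225·(0.957700+0.952100+0.921400+0.900100))/(1+1088/46225) = 557/625 ≈ 0.891200

1 1/2 9577/10000
2 1 9521/10000
3 3/2 4607/5000
4 2 9001/10000
5 5/2 557/625
s(2.5y) = (1/(557/625) − 1)/(5/2) = 136/2785 ≈ 4.8833%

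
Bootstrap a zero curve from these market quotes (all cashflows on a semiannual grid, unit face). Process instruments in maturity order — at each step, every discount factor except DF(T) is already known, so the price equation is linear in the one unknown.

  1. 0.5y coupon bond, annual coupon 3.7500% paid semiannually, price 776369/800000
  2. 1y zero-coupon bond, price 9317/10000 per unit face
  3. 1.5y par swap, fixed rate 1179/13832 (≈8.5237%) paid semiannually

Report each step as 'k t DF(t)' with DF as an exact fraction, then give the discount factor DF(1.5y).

step 1 [0.5y] bond c/2=3/160: DF=(776369/800000 − 3/160·(0))/(1+3/160) = 4763/5000 ≈ 0.952600
step 2 [1y] zero: DF = P = 9317/10000 ≈ 0.931700
step 3 [1.5y] swap r/2=1179/27664: DF=(1 − 1179/27664·(0.952600+0.931700))/(1+1179/27664) = 8821/10000 ≈ 0.882100

1 1/2 4763/5000
2 1 9317/10000
3 3/2 8821/10000
DF(1.5y) = 8821/10000 ≈ 0.882100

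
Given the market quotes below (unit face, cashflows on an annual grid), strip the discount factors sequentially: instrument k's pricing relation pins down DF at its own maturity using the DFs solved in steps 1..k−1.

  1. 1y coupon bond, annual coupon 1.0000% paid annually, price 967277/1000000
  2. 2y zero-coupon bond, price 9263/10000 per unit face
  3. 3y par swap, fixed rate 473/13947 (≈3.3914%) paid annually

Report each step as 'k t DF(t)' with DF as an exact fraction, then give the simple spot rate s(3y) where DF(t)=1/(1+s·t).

1 1 9577/10000
2 2 9263/10000
3 3 4527/5000
s(3y) = (1/(4527/5000) − 1)/(3) = 473/13581 ≈ 3.4828%

step 1 [1y] bond c/1=1/100: DF=(967277/1000000 − 1/100·(0))/(1+1/100) = 9577/10000 ≈ 0.957700
step 2 [2y] zero: DF = P = 9263/10000 ≈ 0.926300
step 3 [3y] swap r/1=473/13947: DF=(1 − 473/13947·(0.957700+0.926300))/(1+473/13947) = 4527/5000 ≈ 0.905400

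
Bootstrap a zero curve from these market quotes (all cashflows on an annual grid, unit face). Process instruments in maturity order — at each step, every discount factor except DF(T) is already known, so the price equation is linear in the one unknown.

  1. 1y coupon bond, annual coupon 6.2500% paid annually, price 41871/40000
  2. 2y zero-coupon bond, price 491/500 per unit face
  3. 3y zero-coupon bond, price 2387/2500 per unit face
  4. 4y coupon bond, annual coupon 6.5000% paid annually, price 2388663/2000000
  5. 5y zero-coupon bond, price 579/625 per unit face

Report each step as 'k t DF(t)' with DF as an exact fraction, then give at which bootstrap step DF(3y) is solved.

1 1 2463/2500
2 2 491/500
3 3 2387/2500
4 4 9431/10000
5 5 579/625
DF(3y) is solved at step 3

step 1 [1y] bond c/1=1/16: DF=(41871/40000 − 1/16·(0))/(1+1/16) = 2463/2500 ≈ 0.985200
step 2 [2y] zero: DF = P = 491/500 ≈ 0.982000
step 3 [3y] zero: DF = P = 2387/2500 ≈ 0.954800
step 4 [4y] bond c/1=13/200: DF=(2388663/2000000 − 13/200·(0.985200+0.982000+0.954800))/(1+13/200) = 9431/10000 ≈ 0.943100
step 5 [5y] zero: DF = P = 579/625 ≈ 0.926400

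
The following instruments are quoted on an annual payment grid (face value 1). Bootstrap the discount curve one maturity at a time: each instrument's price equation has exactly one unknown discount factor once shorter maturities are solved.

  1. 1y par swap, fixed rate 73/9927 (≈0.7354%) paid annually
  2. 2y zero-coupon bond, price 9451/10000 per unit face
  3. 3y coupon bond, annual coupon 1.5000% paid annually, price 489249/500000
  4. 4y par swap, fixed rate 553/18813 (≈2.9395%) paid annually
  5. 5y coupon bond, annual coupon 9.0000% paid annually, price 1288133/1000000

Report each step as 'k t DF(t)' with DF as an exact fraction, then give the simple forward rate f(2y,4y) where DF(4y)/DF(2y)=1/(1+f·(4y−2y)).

1 1 9927/10000
2 2 9451/10000
3 3 4677/5000
4 4 4447/5000
5 5 8711/10000
f(2y,4y) = ((9451/10000)/(4447/5000) − 1)/(2) = 557/17788 ≈ 3.1313%

step 1 [1y] swap r/1=73/9927: DF=(1 − 73/9927·(0))/(1+73/9927) = 9927/10000 ≈ 0.992700
step 2 [2y] zero: DF = P = 9451/10000 ≈ 0.945100
step 3 [3y] bond c/1=3/200: DF=(489249/500000 − 3/200·(0.992700+0.945100))/(1+3/200) = 4677/5000 ≈ 0.935400
step 4 [4y] swap r/1=553/18813: DF=(1 − 553/18813·(0.992700+0.945100+0.935400))/(1+553/18813) = 4447/5000 ≈ 0.889400
step 5 [5y] bond c/1=9/100: DF=(1288133/1000000 − 9/100·(0.992700+0.945100+0.935400+0.889400))/(1+9/100) = 8711/10000 ≈ 0.871100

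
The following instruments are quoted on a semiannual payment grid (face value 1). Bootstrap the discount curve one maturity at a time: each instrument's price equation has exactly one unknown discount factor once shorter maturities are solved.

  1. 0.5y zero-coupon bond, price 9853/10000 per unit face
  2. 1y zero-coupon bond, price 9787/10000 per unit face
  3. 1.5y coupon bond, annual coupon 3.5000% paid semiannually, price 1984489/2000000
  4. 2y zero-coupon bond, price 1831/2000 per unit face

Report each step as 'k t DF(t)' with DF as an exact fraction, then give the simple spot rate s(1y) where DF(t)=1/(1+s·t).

1 1/2 9853/10000
2 1 9787/10000
3 3/2 4707/5000
4 2 1831/2000
s(1y) = (1/(9787/10000) − 1)/(1) = 213/9787 ≈ 2.1764%

step 1 [0.5y] zero: DF = P = 9853/10000 ≈ 0.985300
step 2 [1y] zero: DF = P = 9787/10000 ≈ 0.978700
step 3 [1.5y] bond c/2=7/400: DF=(1984489/2000000 − 7/400·(0.985300+0.978700))/(1+7/400) = 4707/5000 ≈ 0.941400
step 4 [2y] zero: DF = P = 1831/2000 ≈ 0.915500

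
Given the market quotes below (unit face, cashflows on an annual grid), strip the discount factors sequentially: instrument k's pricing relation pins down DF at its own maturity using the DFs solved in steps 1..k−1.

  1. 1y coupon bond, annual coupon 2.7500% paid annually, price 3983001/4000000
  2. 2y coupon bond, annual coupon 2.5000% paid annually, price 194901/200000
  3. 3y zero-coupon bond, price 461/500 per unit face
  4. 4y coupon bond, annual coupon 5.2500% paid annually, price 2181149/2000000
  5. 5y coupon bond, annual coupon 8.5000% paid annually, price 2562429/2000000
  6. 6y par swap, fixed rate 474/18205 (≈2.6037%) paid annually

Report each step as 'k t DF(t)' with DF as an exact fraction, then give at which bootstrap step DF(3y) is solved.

1 1 9691/10000
2 2 9271/10000
3 3 461/500
4 4 2239/2500
5 5 8899/10000
6 6 4289/5000
DF(3y) is solved at step 3

step 1 [1y] bond c/1=11/400: DF=(3983001/4000000 − 11/400·(0))/(1+11/400) = 9691/10000 ≈ 0.969100
step 2 [2y] bond c/1=1/40: DF=(194901/200000 − 1/40·(0.969100))/(1+1/40) = 9271/10000 ≈ 0.927100
step 3 [3y] zero: DF = P = 461/500 ≈ 0.922000
step 4 [4y] bond c/1=21/400: DF=(2181149/2000000 − 21/400·(0.969100+0.927100+0.922000))/(1+21/400) = 2239/2500 ≈ 0.895600
step 5 [5y] bond c/1=17/200: DF=(2562429/2000000 − 17/200·(0.969100+0.927100+0.922000+0.895600))/(1+17/200) = 8899/10000 ≈ 0.889900
step 6 [6y] swap r/1=474/18205: DF=(1 − 474/18205·(0.969100+0.927100+0.922000+0.895600+0.889900))/(1+474/18205) = 4289/5000 ≈ 0.857800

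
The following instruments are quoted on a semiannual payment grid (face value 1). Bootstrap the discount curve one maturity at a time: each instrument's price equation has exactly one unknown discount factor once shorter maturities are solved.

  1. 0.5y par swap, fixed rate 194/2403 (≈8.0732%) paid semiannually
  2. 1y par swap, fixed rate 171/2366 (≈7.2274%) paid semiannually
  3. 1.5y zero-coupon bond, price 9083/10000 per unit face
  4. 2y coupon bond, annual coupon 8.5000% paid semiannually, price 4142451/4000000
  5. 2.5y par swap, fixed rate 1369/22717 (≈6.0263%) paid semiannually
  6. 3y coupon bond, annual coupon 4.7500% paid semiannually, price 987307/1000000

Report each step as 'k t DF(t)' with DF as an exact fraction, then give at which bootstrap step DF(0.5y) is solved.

1 1/2 2403/2500
2 1 2329/2500
3 3/2 9083/10000
4 2 1099/1250
5 5/2 8631/10000
6 3 859/1000
DF(0.5y) is solved at step 1

step 1 [0.5y] swap r/2=97/2403: DF=(1 − 97/2403·(0))/(1+97/2403) = 2403/2500 ≈ 0.961200
step 2 [1y] swap r/2=171/4732: DF=(1 − 171/4732·(0.961200))/(1+171/4732) = 2329/2500 ≈ 0.931600
step 3 [1.5y] zero: DF = P = 9083/10000 ≈ 0.908300
step 4 [2y] bond c/2=17/400: DF=(4142451/4000000 − 17/400·(0.961200+0.931600+0.908300))/(1+17/400) = 1099/1250 ≈ 0.879200
step 5 [2.5y] swap r/2=1369/45434: DF=(1 − 1369/45434·(0.961200+0.931600+0.908300+0.879200))/(1+1369/45434) = 8631/10000 ≈ 0.863100
step 6 [3y] bond c/2=19/800: DF=(987307/1000000 − 19/800·(0.961200+0.931600+0.908300+0.879200+0.863100))/(1+19/800) = 859/1000 ≈ 0.859000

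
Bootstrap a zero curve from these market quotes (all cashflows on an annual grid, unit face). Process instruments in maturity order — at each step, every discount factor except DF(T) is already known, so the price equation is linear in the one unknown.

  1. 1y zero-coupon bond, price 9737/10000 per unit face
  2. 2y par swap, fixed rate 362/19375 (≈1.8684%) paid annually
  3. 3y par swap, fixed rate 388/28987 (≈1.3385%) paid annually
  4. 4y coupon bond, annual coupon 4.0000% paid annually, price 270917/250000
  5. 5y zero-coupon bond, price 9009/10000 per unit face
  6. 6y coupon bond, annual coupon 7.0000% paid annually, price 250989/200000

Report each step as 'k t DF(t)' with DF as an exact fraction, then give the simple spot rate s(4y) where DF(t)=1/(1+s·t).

1 1 9737/10000
2 2 4819/5000
3 3 2403/2500
4 4 1861/2000
5 5 9009/10000
6 6 4317/5000
s(4y) = (1/(1861/2000) − 1)/(4) = 139/7444 ≈ 1.8673%

step 1 [1y] zero: DF = P = 9737/10000 ≈ 0.973700
step 2 [2y] swap r/1=362/19375: DF=(1 − 362/19375·(0.973700))/(1+362/19375) = 4819/5000 ≈ 0.963800
step 3 [3y] swap r/1=388/28987: DF=(1 − 388/28987·(0.973700+0.963800))/(1+388/28987) = 2403/2500 ≈ 0.961200
step 4 [4y] bond c/1=1/25: DF=(270917/250000 − 1/25·(0.973700+0.963800+0.961200))/(1+1/25) = 1861/2000 ≈ 0.930500
step 5 [5y] zero: DF = P = 9009/10000 ≈ 0.900900
step 6 [6y] bond c/1=7/100: DF=(250989/200000 − 7/100·(0.973700+0.963800+0.961200+0.930500+0.900900))/(1+7/100) = 4317/5000 ≈ 0.863400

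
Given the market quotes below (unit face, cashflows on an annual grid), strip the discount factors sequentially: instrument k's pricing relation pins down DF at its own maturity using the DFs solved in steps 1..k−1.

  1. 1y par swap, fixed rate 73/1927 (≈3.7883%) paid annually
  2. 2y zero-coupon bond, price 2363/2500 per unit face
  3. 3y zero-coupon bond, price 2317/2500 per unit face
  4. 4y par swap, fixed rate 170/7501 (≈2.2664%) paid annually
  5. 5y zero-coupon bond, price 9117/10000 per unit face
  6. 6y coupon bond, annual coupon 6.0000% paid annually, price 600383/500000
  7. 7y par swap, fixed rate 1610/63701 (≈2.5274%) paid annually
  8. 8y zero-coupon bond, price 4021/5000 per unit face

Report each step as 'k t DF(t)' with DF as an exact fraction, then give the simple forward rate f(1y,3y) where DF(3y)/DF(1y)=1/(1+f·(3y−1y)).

1 1 1927/2000
2 2 2363/2500
3 3 2317/2500
4 4 183/200
5 5 9117/10000
6 6 8689/10000
7 7 839/1000
8 8 4021/5000
f(1y,3y) = ((1927/2000)/(2317/2500) − 1)/(2) = 367/18536 ≈ 1.9799%

step 1 [1y] swap r/1=73/1927: DF=(1 − 73/1927·(0))/(1+73/1927) = 1927/2000 ≈ 0.963500
step 2 [2y] zero: DF = P = 2363/2500 ≈ 0.945200
step 3 [3y] zero: DF = P = 2317/2500 ≈ 0.926800
step 4 [4y] swap r/1=170/7501: DF=(1 − 170/7501·(0.963500+0.945200+0.926800))/(1+170/7501) = 183/200 ≈ 0.915000
step 5 [5y] zero: DF = P = 9117/10000 ≈ 0.911700
step 6 [6y] bond c/1=3/50: DF=(600383/500000 − 3/50·(0.963500+0.945200+0.926800+0.915000+0.911700))/(1+3/50) = 8689/10000 ≈ 0.868900
step 7 [7y] swap r/1=1610/63701: DF=(1 − 1610/63701·(0.963500+0.945200+0.926800+0.915000+0.911700+0.868900))/(1+1610/63701) = 839/1000 ≈ 0.839000
step 8 [8y] zero: DF = P = 4021/5000 ≈ 0.804200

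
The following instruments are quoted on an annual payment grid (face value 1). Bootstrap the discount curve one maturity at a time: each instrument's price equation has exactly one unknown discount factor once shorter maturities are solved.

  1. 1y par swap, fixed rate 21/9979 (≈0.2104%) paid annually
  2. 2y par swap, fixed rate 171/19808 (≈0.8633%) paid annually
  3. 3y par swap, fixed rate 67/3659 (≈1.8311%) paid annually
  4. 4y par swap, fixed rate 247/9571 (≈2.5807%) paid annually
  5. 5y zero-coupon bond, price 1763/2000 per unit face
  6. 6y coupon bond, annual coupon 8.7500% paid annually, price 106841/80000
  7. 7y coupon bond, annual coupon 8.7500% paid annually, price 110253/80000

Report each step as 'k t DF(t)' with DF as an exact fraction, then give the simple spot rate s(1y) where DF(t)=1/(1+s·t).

1 1 9979/10000
2 2 9829/10000
3 3 1183/1250
4 4 2253/2500
5 5 1763/2000
6 6 8491/10000
7 7 41/50
s(1y) = (1/(9979/10000) − 1)/(1) = 21/9979 ≈ 0.2104%

step 1 [1y] swap r/1=21/9979: DF=(1 − 21/9979·(0))/(1+21/9979) = 9979/10000 ≈ 0.997900
step 2 [2y] swap r/1=171/19808: DF=(1 − 171/19808·(0.997900))/(1+171/19808) = 9829/10000 ≈ 0.982900
step 3 [3y] swap r/1=67/3659: DF=(1 − 67/3659·(0.997900+0.982900))/(1+67/3659) = 1183/1250 ≈ 0.946400
step 4 [4y] swap r/1=247/9571: DF=(1 − 247/9571·(0.997900+0.982900+0.946400))/(1+247/9571) = 2253/2500 ≈ 0.901200
step 5 [5y] zero: DF = P = 1763/2000 ≈ 0.881500
step 6 [6y] bond c/1=7/80: DF=(106841/80000 − 7/80·(0.997900+0.982900+0.946400+0.901200+0.881500))/(1+7/80) = 8491/10000 ≈ 0.849100
step 7 [7y] bond c/1=7/80: DF=(110253/80000 − 7/80·(0.997900+0.982900+0.946400+0.901200+0.881500+0.849100))/(1+7/80) = 41/50 ≈ 0.820000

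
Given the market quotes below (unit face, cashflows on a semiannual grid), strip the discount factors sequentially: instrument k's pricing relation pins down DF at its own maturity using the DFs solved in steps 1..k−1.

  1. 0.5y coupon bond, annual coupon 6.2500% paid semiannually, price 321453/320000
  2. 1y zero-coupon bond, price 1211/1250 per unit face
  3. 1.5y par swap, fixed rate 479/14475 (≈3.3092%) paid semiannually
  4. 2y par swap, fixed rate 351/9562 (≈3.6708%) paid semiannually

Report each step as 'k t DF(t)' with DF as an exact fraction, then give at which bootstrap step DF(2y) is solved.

step 1 [0.5y] bond c/2=1/32: DF=(321453/320000 − 1/32·(0))/(1+1/32) = 9741/10000 ≈ 0.974100
step 2 [1y] zero: DF = P = 1211/1250 ≈ 0.968800
step 3 [1.5y] swap r/2=479/28950: DF=(1 − 479/28950·(0.974100+0.968800))/(1+479/28950) = 9521/10000 ≈ 0.952100
step 4 [2y] swap r/2=351/19124: DF=(1 − 351/19124·(0.974100+0.968800+0.952100))/(1+351/19124) = 4649/5000 ≈ 0.929800

1 1/2 9741/10000
2 1 1211/1250
3 3/2 9521/10000
4 2 4649/5000
DF(2y) is solved at step 4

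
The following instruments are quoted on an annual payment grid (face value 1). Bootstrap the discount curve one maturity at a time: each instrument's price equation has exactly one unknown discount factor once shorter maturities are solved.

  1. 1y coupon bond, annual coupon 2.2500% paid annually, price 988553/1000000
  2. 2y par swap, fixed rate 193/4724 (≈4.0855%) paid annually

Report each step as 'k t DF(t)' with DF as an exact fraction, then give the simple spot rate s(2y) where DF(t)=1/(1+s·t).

step 1 [1y] bond c/1=9/400: DF=(988553/1000000 − 9/400·(0))/(1+9/400) = 2417/2500 ≈ 0.966800
step 2 [2y] swap r/1=193/4724: DF=(1 − 193/4724·(0.966800))/(1+193/4724) = 2307/2500 ≈ 0.922800

1 1 2417/2500
2 2 2307/2500
s(2y) = (1/(2307/2500) − 1)/(2) = 193/4614 ≈ 4.1829%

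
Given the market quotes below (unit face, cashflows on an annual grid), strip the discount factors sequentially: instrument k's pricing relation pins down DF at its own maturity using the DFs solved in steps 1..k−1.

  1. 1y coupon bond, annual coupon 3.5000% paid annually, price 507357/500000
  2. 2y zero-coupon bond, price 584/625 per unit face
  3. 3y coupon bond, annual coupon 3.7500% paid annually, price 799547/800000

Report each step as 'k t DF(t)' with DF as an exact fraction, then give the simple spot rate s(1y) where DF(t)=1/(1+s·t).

step 1 [1y] bond c/1=7/200: DF=(507357/500000 − 7/200·(0))/(1+7/200) = 2451/2500 ≈ 0.980400
step 2 [2y] zero: DF = P = 584/625 ≈ 0.934400
step 3 [3y] bond c/1=3/80: DF=(799547/800000 − 3/80·(0.980400+0.934400))/(1+3/80) = 8941/10000 ≈ 0.894100

1 1 2451/2500
2 2 584/625
3 3 8941/10000
s(1y) = (1/(2451/2500) − 1)/(1) = 49/2451 ≈ 1.9992%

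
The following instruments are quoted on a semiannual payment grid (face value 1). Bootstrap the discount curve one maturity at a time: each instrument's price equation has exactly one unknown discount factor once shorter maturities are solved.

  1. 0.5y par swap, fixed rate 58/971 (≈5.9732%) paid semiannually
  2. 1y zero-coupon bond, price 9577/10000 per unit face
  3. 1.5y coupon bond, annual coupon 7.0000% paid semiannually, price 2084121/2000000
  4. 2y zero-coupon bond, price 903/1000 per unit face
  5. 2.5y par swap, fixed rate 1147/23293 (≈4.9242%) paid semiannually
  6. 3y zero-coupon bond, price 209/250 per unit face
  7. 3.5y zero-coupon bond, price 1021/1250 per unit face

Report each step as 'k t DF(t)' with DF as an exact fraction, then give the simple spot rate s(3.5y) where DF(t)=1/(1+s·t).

step 1 [0.5y] swap r/2=29/971: DF=(1 − 29/971·(0))/(1+29/971) = 971/1000 ≈ 0.971000
step 2 [1y] zero: DF = P = 9577/10000 ≈ 0.957700
step 3 [1.5y] bond c/2=7/200: DF=(2084121/2000000 − 7/200·(0.971000+0.957700))/(1+7/200) = 1177/1250 ≈ 0.941600
step 4 [2y] zero: DF = P = 903/1000 ≈ 0.903000
step 5 [2.5y] swap r/2=1147/46586: DF=(1 − 1147/46586·(0.971000+0.957700+0.941600+0.903000))/(1+1147/46586) = 8853/10000 ≈ 0.885300
step 6 [3y] zero: DF = P = 209/250 ≈ 0.836000
step 7 [3.5y] zero: DF = P = 1021/1250 ≈ 0.816800

1 1/2 971/1000
2 1 9577/10000
3 3/2 1177/1250
4 2 903/1000
5 5/2 8853/10000
6 3 209/250
7 7/2 1021/1250
s(3.5y) = (1/(1021/1250) − 1)/(7/2) = 458/7147 ≈ 6.4083%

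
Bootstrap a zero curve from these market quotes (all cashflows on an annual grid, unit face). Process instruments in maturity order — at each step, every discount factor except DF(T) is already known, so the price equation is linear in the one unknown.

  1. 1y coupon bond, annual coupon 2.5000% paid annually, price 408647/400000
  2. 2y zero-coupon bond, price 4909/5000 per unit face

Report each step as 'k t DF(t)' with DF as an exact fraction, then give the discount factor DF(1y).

1 1 9967/10000
2 2 4909/5000
DF(1y) = 9967/10000 ≈ 0.996700

step 1 [1y] bond c/1=1/40: DF=(408647/400000 − 1/40·(0))/(1+1/40) = 9967/10000 ≈ 0.996700
step 2 [2y] zero: DF = P = 4909/5000 ≈ 0.981800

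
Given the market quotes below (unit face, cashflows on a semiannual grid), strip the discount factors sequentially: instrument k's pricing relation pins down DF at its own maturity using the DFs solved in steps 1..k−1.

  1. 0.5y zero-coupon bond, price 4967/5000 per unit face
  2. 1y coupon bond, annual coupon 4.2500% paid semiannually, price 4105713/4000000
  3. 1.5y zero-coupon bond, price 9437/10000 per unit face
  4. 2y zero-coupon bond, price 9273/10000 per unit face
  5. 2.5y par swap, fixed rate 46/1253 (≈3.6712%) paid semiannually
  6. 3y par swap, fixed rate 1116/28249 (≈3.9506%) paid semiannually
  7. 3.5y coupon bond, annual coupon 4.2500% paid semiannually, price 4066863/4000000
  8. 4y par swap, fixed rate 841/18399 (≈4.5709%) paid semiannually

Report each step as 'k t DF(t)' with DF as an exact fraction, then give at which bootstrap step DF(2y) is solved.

step 1 [0.5y] zero: DF = P = 4967/5000 ≈ 0.993400
step 2 [1y] bond c/2=17/800: DF=(4105713/4000000 − 17/800·(0.993400))/(1+17/800) = 2461/2500 ≈ 0.984400
step 3 [1.5y] zero: DF = P = 9437/10000 ≈ 0.943700
step 4 [2y] zero: DF = P = 9273/10000 ≈ 0.927300
step 5 [2.5y] swap r/2=23/1253: DF=(1 − 23/1253·(0.993400+0.984400+0.943700+0.927300))/(1+23/1253) = 4563/5000 ≈ 0.912600
step 6 [3y] swap r/2=558/28249: DF=(1 − 558/28249·(0.993400+0.984400+0.943700+0.927300+0.912600))/(1+558/28249) = 2221/2500 ≈ 0.888400
step 7 [3.5y] bond c/2=17/800: DF=(4066863/4000000 − 17/800·(0.993400+0.984400+0.943700+0.927300+0.912600+0.888400))/(1+17/800) = 439/500 ≈ 0.878000
step 8 [4y] swap r/2=841/36798: DF=(1 − 841/36798·(0.993400+0.984400+0.943700+0.927300+0.912600+0.888400+0.878000))/(1+841/36798) = 4159/5000 ≈ 0.831800

1 1/2 4967/5000
2 1 2461/2500
3 3/2 9437/10000
4 2 9273/10000
5 5/2 4563/5000
6 3 2221/2500
7 7/2 439/500
8 4 4159/5000
DF(2y) is solved at step 4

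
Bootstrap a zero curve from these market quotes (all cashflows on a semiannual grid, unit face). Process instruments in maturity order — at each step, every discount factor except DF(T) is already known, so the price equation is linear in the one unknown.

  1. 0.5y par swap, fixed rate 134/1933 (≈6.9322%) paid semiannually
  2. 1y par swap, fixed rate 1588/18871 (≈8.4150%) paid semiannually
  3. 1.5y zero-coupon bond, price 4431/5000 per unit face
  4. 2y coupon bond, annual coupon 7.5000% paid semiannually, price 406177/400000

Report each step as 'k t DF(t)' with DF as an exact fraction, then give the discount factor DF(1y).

step 1 [0.5y] swap r/2=67/1933: DF=(1 − 67/1933·(0))/(1+67/1933) = 1933/2000 ≈ 0.966500
step 2 [1y] swap r/2=794/18871: DF=(1 − 794/18871·(0.966500))/(1+794/18871) = 4603/5000 ≈ 0.920600
step 3 [1.5y] zero: DF = P = 4431/5000 ≈ 0.886200
step 4 [2y] bond c/2=3/80: DF=(406177/400000 − 3/80·(0.966500+0.920600+0.886200))/(1+3/80) = 1757/2000 ≈ 0.878500

1 1/2 1933/2000
2 1 4603/5000
3 3/2 4431/5000
4 2 1757/2000
DF(1y) = 4603/5000 ≈ 0.920600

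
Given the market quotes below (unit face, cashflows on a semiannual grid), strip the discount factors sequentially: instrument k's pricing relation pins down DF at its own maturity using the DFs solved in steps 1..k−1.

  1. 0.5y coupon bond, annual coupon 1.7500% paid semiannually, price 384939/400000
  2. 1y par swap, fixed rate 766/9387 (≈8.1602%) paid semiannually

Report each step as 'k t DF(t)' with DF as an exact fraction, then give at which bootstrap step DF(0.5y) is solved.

step 1 [0.5y] bond c/2=7/800: DF=(384939/400000 − 7/800·(0))/(1+7/800) = 477/500 ≈ 0.954000
step 2 [1y] swap r/2=383/9387: DF=(1 − 383/9387·(0.954000))/(1+383/9387) = 4617/5000 ≈ 0.923400

1 1/2 477/500
2 1 4617/5000
DF(0.5y) is solved at step 1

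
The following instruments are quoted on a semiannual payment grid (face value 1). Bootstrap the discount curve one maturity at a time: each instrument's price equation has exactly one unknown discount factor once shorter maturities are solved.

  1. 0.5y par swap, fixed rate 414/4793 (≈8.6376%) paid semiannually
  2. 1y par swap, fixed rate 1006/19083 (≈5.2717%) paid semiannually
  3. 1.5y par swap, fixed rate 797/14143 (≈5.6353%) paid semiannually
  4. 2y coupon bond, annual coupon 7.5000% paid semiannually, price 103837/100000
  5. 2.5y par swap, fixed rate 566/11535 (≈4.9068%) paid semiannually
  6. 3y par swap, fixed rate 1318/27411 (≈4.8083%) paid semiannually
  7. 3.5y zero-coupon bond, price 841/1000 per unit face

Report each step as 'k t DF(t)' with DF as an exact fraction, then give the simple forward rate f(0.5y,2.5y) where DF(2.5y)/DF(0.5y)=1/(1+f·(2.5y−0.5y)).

step 1 [0.5y] swap r/2=207/4793: DF=(1 − 207/4793·(0))/(1+207/4793) = 4793/5000 ≈ 0.958600
step 2 [1y] swap r/2=503/19083: DF=(1 − 503/19083·(0.958600))/(1+503/19083) = 9497/10000 ≈ 0.949700
step 3 [1.5y] swap r/2=797/28286: DF=(1 − 797/28286·(0.958600+0.949700))/(1+797/28286) = 9203/10000 ≈ 0.920300
step 4 [2y] bond c/2=3/80: DF=(103837/100000 − 3/80·(0.958600+0.949700+0.920300))/(1+3/80) = 4493/5000 ≈ 0.898600
step 5 [2.5y] swap r/2=283/11535: DF=(1 − 283/11535·(0.958600+0.949700+0.920300+0.898600))/(1+283/11535) = 2217/2500 ≈ 0.886800
step 6 [3y] swap r/2=659/27411: DF=(1 − 659/27411·(0.958600+0.949700+0.920300+0.898600+0.886800))/(1+659/27411) = 4341/5000 ≈ 0.868200
step 7 [3.5y] zero: DF = P = 841/1000 ≈ 0.841000

1 1/2 4793/5000
2 1 9497/10000
3 3/2 9203/10000
4 2 4493/5000
5 5/2 2217/2500
6 3 4341/5000
7 7/2 841/1000
f(0.5y,2.5y) = ((4793/5000)/(2217/2500) − 1)/(2) = 359/8868 ≈ 4.0483%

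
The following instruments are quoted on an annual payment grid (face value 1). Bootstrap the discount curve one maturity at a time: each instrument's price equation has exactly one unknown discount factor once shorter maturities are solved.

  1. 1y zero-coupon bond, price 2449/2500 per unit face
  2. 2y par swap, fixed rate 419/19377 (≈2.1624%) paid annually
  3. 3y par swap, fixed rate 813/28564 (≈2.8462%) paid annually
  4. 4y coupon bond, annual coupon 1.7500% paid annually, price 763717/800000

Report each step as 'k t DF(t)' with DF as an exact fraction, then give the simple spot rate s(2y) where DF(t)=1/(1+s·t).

1 1 2449/2500
2 2 9581/10000
3 3 9187/10000
4 4 8891/10000
s(2y) = (1/(9581/10000) − 1)/(2) = 419/19162 ≈ 2.1866%

step 1 [1y] zero: DF = P = 2449/2500 ≈ 0.979600
step 2 [2y] swap r/1=419/19377: DF=(1 − 419/19377·(0.979600))/(1+419/19377) = 9581/10000 ≈ 0.958100
step 3 [3y] swap r/1=813/28564: DF=(1 − 813/28564·(0.979600+0.958100))/(1+813/28564) = 9187/10000 ≈ 0.918700
step 4 [4y] bond c/1=7/400: DF=(763717/800000 − 7/400·(0.979600+0.958100+0.918700))/(1+7/400) = 8891/10000 ≈ 0.889100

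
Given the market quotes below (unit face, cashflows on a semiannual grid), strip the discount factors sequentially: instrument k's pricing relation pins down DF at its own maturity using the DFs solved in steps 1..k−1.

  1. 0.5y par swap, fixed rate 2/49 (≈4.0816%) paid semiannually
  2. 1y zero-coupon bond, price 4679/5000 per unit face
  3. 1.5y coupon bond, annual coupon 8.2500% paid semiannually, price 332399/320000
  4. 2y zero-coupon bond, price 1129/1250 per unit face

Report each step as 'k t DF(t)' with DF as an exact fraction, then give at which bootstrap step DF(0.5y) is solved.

step 1 [0.5y] swap r/2=1/49: DF=(1 − 1/49·(0))/(1+1/49) = 49/50 ≈ 0.980000
step 2 [1y] zero: DF = P = 4679/5000 ≈ 0.935800
step 3 [1.5y] bond c/2=33/800: DF=(332399/320000 − 33/800·(0.980000+0.935800))/(1+33/800) = 9217/10000 ≈ 0.921700
step 4 [2y] zero: DF = P = 1129/1250 ≈ 0.903200

1 1/2 49/50
2 1 4679/5000
3 3/2 9217/10000
4 2 1129/1250
DF(0.5y) is solved at step 1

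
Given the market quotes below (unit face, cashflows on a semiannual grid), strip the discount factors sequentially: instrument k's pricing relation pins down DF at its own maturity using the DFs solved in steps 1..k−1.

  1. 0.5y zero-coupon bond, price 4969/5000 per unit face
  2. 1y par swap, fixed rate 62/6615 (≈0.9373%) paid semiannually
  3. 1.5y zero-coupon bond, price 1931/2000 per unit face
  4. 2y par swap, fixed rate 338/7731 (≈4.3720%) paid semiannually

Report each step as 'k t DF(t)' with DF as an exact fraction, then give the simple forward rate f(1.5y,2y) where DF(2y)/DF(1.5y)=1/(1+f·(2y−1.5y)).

step 1 [0.5y] zero: DF = P = 4969/5000 ≈ 0.993800
step 2 [1y] swap r/2=31/6615: DF=(1 − 31/6615·(0.993800))/(1+31/6615) = 9907/10000 ≈ 0.990700
step 3 [1.5y] zero: DF = P = 1931/2000 ≈ 0.965500
step 4 [2y] swap r/2=169/7731: DF=(1 − 169/7731·(0.993800+0.990700+0.965500))/(1+169/7731) = 1831/2000 ≈ 0.915500

1 1/2 4969/5000
2 1 9907/10000
3 3/2 1931/2000
4 2 1831/2000
f(1.5y,2y) = ((1931/2000)/(1831/2000) − 1)/(1/2) = 200/1831 ≈ 10.9230%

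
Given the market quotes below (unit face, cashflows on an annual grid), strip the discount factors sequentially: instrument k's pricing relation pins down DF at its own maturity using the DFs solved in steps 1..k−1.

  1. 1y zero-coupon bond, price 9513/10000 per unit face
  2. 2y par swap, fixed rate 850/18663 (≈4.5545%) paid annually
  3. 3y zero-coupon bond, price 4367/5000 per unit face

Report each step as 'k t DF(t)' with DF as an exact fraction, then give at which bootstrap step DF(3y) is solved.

1 1 9513/10000
2 2 183/200
3 3 4367/5000
DF(3y) is solved at step 3

step 1 [1y] zero: DF = P = 9513/10000 ≈ 0.951300
step 2 [2y] swap r/1=850/18663: DF=(1 − 850/18663·(0.951300))/(1+850/18663) = 183/200 ≈ 0.915000
step 3 [3y] zero: DF = P = 4367/5000 ≈ 0.873400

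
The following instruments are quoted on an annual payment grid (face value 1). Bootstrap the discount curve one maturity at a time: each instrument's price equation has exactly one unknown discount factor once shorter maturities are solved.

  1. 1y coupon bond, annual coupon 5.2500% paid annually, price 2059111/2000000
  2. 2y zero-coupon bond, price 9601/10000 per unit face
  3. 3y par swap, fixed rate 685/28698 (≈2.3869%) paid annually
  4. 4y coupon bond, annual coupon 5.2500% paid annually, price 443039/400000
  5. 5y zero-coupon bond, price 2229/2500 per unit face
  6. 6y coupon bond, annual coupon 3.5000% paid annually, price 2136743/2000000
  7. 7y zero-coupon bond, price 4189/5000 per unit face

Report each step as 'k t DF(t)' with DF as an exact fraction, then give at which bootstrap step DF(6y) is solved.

1 1 4891/5000
2 2 9601/10000
3 3 1863/2000
4 4 2273/2500
5 5 2229/2500
6 6 8743/10000
7 7 4189/5000
DF(6y) is solved at step 6

step 1 [1y] bond c/1=21/400: DF=(2059111/2000000 − 21/400·(0))/(1+21/400) = 4891/5000 ≈ 0.978200
step 2 [2y] zero: DF = P = 9601/10000 ≈ 0.960100
step 3 [3y] swap r/1=685/28698: DF=(1 − 685/28698·(0.978200+0.960100))/(1+685/28698) = 1863/2000 ≈ 0.931500
step 4 [4y] bond c/1=21/400: DF=(443039/400000 − 21/400·(0.978200+0.960100+0.931500))/(1+21/400) = 2273/2500 ≈ 0.909200
step 5 [5y] zero: DF = P = 2229/2500 ≈ 0.891600
step 6 [6y] bond c/1=7/200: DF=(2136743/2000000 − 7/200·(0.978200+0.960100+0.931500+0.909200+0.891600))/(1+7/200) = 8743/10000 ≈ 0.874300
step 7 [7y] zero: DF = P = 4189/5000 ≈ 0.837800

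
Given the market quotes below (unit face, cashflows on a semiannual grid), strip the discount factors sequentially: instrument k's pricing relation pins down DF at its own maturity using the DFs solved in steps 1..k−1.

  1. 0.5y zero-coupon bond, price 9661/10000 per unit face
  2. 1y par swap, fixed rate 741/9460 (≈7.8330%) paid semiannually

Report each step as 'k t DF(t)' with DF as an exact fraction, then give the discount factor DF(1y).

1 1/2 9661/10000
2 1 9259/10000
DF(1y) = 9259/10000 ≈ 0.925900

step 1 [0.5y] zero: DF = P = 9661/10000 ≈ 0.966100
step 2 [1y] swap r/2=741/18920: DF=(1 − 741/18920·(0.966100))/(1+741/18920) = 9259/10000 ≈ 0.925900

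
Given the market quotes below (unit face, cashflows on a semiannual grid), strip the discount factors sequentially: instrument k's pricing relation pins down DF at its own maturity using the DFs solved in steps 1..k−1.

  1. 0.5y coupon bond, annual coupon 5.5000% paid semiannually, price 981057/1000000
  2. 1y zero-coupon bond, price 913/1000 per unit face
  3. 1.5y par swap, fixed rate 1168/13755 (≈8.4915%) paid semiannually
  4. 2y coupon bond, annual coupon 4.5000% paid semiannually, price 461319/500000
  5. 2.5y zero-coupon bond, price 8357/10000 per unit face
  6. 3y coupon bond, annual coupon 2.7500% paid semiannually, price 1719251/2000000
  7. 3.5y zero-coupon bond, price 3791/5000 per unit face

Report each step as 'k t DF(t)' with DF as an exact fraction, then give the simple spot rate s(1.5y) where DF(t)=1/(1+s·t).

1 1/2 2387/2500
2 1 913/1000
3 3/2 552/625
4 2 4209/5000
5 5/2 8357/10000
6 3 7879/10000
7 7/2 3791/5000
s(1.5y) = (1/(552/625) − 1)/(3/2) = 73/828 ≈ 8.8164%

step 1 [0.5y] bond c/2=11/400: DF=(981057/1000000 − 11/400·(0))/(1+11/400) = 2387/2500 ≈ 0.954800
step 2 [1y] zero: DF = P = 913/1000 ≈ 0.913000
step 3 [1.5y] swap r/2=584/13755: DF=(1 − 584/13755·(0.954800+0.913000))/(1+584/13755) = 552/625 ≈ 0.883200
step 4 [2y] bond c/2=9/400: DF=(461319/500000 − 9/400·(0.954800+0.913000+0.883200))/(1+9/400) = 4209/5000 ≈ 0.841800
step 5 [2.5y] zero: DF = P = 8357/10000 ≈ 0.835700
step 6 [3y] bond c/2=11/800: DF=(1719251/2000000 − 11/800·(0.954800+0.913000+0.883200+0.841800+0.835700))/(1+11/800) = 7879/10000 ≈ 0.787900
step 7 [3.5y] zero: DF = P = 3791/5000 ≈ 0.758200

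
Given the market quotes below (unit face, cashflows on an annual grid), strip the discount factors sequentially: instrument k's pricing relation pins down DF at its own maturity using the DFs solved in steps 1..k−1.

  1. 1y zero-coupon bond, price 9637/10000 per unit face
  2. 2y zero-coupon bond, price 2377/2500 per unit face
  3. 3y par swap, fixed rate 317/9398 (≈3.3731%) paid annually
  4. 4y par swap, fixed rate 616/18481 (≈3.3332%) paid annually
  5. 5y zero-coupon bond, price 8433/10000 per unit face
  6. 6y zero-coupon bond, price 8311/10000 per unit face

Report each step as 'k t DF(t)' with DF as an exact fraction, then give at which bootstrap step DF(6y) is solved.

1 1 9637/10000
2 2 2377/2500
3 3 9049/10000
4 4 548/625
5 5 8433/10000
6 6 8311/10000
DF(6y) is solved at step 6

step 1 [1y] zero: DF = P = 9637/10000 ≈ 0.963700
step 2 [2y] zero: DF = P = 2377/2500 ≈ 0.950800
step 3 [3y] swap r/1=317/9398: DF=(1 − 317/9398·(0.963700+0.950800))/(1+317/9398) = 9049/10000 ≈ 0.904900
step 4 [4y] swap r/1=616/18481: DF=(1 − 616/18481·(0.963700+0.950800+0.904900))/(1+616/18481) = 548/625 ≈ 0.876800
step 5 [5y] zero: DF = P = 8433/10000 ≈ 0.843300
step 6 [6y] zero: DF = P = 8311/10000 ≈ 0.831100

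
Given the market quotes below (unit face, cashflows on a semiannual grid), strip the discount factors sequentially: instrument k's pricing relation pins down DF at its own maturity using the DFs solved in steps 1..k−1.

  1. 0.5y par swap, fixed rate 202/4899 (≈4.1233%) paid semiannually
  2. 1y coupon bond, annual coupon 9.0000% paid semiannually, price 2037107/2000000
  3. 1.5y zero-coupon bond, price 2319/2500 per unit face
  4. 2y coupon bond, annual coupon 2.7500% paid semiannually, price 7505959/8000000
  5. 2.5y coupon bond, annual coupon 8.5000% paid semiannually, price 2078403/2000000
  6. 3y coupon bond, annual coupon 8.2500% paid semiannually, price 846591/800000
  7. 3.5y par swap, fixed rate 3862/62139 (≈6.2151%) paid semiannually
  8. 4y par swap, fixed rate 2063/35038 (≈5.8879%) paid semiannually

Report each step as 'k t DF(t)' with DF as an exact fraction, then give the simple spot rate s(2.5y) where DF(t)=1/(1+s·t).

1 1/2 4899/5000
2 1 373/400
3 3/2 2319/2500
4 2 887/1000
5 5/2 8449/10000
6 3 522/625
7 7/2 8069/10000
8 4 7937/10000
s(2.5y) = (1/(8449/10000) − 1)/(5/2) = 3102/42245 ≈ 7.3429%

step 1 [0.5y] swap r/2=101/4899: DF=(1 − 101/4899·(0))/(1+101/4899) = 4899/5000 ≈ 0.979800
step 2 [1y] bond c/2=9/200: DF=(2037107/2000000 − 9/200·(0.979800))/(1+9/200) = 373/400 ≈ 0.932500
step 3 [1.5y] zero: DF = P = 2319/2500 ≈ 0.927600
step 4 [2y] bond c/2=11/800: DF=(7505959/8000000 − 11/800·(0.979800+0.932500+0.927600))/(1+11/800) = 887/1000 ≈ 0.887000
step 5 [2.5y] bond c/2=17/400: DF=(2078403/2000000 − 17/400·(0.979800+0.932500+0.927600+0.887000))/(1+17/400) = 8449/10000 ≈ 0.844900
step 6 [3y] bond c/2=33/800: DF=(846591/800000 − 33/800·(0.979800+0.932500+0.927600+0.887000+0.844900))/(1+33/800) = 522/625 ≈ 0.835200
step 7 [3.5y] swap r/2=1931/62139: DF=(1 − 1931/62139·(0.979800+0.932500+0.927600+0.887000+0.844900+0.835200))/(1+1931/62139) = 8069/10000 ≈ 0.806900
step 8 [4y] swap r/2=2063/70076: DF=(1 − 2063/70076·(0.979800+0.932500+0.927600+0.887000+0.844900+0.835200+0.806900))/(1+2063/70076) = 7937/10000 ≈ 0.793700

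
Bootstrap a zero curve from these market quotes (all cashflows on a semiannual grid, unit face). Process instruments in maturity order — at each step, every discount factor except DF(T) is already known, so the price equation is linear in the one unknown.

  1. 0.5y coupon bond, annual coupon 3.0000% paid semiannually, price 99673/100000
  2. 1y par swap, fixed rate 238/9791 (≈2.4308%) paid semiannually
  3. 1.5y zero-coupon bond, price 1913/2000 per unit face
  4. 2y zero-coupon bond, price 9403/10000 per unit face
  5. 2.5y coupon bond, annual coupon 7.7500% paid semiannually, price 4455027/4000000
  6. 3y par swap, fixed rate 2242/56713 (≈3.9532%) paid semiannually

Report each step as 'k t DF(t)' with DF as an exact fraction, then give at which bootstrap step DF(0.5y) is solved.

1 1/2 491/500
2 1 4881/5000
3 3/2 1913/2000
4 2 9403/10000
5 5/2 2321/2500
6 3 8879/10000
DF(0.5y) is solved at step 1

step 1 [0.5y] bond c/2=3/200: DF=(99673/100000 − 3/200·(0))/(1+3/200) = 491/500 ≈ 0.982000
step 2 [1y] swap r/2=119/9791: DF=(1 − 119/9791·(0.982000))/(1+119/9791) = 4881/5000 ≈ 0.976200
step 3 [1.5y] zero: DF = P = 1913/2000 ≈ 0.956500
step 4 [2y] zero: DF = P = 9403/10000 ≈ 0.940300
step 5 [2.5y] bond c/2=31/800: DF=(4455027/4000000 − 31/800·(0.982000+0.976200+0.956500+0.940300))/(1+31/800) = 2321/2500 ≈ 0.928400
step 6 [3y] swap r/2=1121/56713: DF=(1 − 1121/56713·(0.982000+0.976200+0.956500+0.940300+0.928400))/(1+1121/56713) = 8879/10000 ≈ 0.887900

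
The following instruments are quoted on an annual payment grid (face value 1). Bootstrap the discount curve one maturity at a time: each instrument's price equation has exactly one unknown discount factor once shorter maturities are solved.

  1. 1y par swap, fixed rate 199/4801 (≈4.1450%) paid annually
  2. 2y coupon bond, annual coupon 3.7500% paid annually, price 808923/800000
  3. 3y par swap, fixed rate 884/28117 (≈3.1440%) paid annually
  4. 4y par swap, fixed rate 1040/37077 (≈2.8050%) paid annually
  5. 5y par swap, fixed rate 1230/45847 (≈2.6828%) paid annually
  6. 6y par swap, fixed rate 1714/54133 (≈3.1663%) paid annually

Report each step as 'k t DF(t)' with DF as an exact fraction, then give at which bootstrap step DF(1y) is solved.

1 1 4801/5000
2 2 9399/10000
3 3 2279/2500
4 4 112/125
5 5 877/1000
6 6 4143/5000
DF(1y) is solved at step 1

step 1 [1y] swap r/1=199/4801: DF=(1 − 199/4801·(0))/(1+199/4801) = 4801/5000 ≈ 0.960200
step 2 [2y] bond c/1=3/80: DF=(808923/800000 − 3/80·(0.960200))/(1+3/80) = 9399/10000 ≈ 0.939900
step 3 [3y] swap r/1=884/28117: DF=(1 − 884/28117·(0.960200+0.939900))/(1+884/28117) = 2279/2500 ≈ 0.911600
step 4 [4y] swap r/1=1040/37077: DF=(1 − 1040/37077·(0.960200+0.939900+0.911600))/(1+1040/37077) = 112/125 ≈ 0.896000
step 5 [5y] swap r/1=1230/45847: DF=(1 − 1230/45847·(0.960200+0.939900+0.911600+0.896000))/(1+1230/45847) = 877/1000 ≈ 0.877000
step 6 [6y] swap r/1=1714/54133: DF=(1 − 1714/54133·(0.960200+0.939900+0.911600+0.896000+0.877000))/(1+1714/54133) = 4143/5000 ≈ 0.828600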